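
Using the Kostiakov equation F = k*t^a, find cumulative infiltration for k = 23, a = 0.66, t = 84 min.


F = k * t^a = 23 * 84^0.66
F = 23 * 18.621915

428.3040 mm


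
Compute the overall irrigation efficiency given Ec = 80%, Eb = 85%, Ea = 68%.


Ec = 0.8, Eb = 0.85, Ea = 0.68
E = 0.8 * 0.85 * 0.68 * 100 = 46.2400%

46.2400 %


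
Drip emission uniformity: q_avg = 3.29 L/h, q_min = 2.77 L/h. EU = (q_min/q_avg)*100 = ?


EU = (q_min/q_avg)*100 = (2.77/3.29)*100 = 84.1945%

84.1945 %


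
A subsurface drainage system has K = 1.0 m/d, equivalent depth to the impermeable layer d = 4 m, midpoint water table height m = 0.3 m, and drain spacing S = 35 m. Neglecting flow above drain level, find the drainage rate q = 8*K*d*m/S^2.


q = 8*K*d*m/S^2
q = 8*1.0*4*0.3/35^2
q = 9.6000 / 1225

0.0078 m/d


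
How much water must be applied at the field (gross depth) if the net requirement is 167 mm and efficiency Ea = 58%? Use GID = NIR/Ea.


Ea = 58% = 0.58
GID = NIR / Ea = 167 / 0.58 = 287.9310 mm

287.9310 mm


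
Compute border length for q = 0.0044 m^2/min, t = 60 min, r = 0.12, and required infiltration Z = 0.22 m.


L = q*t/((1+r)*Z)
L = 0.0044*60/((1+0.12)*0.22)
L = 0.264/0.2464

1.0714 m


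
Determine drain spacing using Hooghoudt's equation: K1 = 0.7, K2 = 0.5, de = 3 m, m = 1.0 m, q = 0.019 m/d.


S^2 = 8*K2*de*m/q + 4*K1*m^2/q
S^2 = 8*0.5*3*1.0/0.019 + 4*0.7*1.0^2/0.019
S = sqrt(778.9474)

27.9096 m


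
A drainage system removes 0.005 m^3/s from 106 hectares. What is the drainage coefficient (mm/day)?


DC = Q * 86400 / (A * 10000) * 1000
DC = 0.005 * 86400 / (106 * 10000) * 1000
DC = 432000.0000 / 1060000

0.4075 mm/day


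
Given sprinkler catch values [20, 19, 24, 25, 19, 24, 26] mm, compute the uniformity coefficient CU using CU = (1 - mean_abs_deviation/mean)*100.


mean = 22.428571 mm
MAD = 2.653061 mm
CU = (1 - 2.653061/22.428571)*100

88.1711 %


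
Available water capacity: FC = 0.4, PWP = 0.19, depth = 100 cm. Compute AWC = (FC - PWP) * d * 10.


AWC = (FC - PWP) * d * 10
AWC = (0.4 - 0.19) * 100 * 10
AWC = 0.2100 * 100 * 10

210.0000 mm


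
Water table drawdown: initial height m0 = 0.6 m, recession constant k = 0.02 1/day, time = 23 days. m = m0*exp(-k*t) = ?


m = m0 * exp(-k*t)
m = 0.6 * exp(-0.02 * 23)
m = 0.6 * exp(-0.4600)

0.3788 m


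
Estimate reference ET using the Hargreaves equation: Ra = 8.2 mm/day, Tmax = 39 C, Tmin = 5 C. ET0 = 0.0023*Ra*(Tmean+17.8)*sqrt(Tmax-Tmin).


Tmean = (Tmax + Tmin)/2 = (39 + 5)/2 = 22.0
ET0 = 0.0023 * 8.2 * (22.0 + 17.8) * sqrt(39 - 5)
ET0 = 0.0023 * 8.2 * 39.8 * 5.830952

4.3769 mm/day


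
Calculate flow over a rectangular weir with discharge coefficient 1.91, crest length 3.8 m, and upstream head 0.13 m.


Q = C * L * H^(3/2) = 1.91 * 3.8 * 0.13^1.5 = 1.91 * 3.8 * 0.046872

0.3402 m^3/s


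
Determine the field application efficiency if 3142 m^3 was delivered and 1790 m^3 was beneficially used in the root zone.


Ea = V_root / V_field * 100 = 1790 / 3142 * 100 = 56.9701%

56.9701 %


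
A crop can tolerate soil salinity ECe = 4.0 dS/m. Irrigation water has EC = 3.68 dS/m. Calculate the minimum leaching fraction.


LR = ECiw / (5*ECe - ECiw)
LR = 3.68 / (5*4.0 - 3.68)
LR = 3.68 / 16.3200

0.2255


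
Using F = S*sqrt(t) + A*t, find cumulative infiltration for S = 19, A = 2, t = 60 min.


F = S*sqrt(t) + A*t
F = 19*sqrt(60) + 2*60
F = 19*7.745967 + 120

267.1734 mm


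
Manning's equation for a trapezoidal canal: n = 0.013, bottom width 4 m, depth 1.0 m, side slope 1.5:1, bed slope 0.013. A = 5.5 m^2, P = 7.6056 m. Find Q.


R = A/P = 5.5/7.6056 = 0.723151
Q = (1/0.013) * 5.5 * 0.723151^(2/3) * 0.013^0.5

38.8637 m^3/s


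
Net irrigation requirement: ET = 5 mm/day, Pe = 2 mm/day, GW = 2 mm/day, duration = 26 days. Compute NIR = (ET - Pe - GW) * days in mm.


Daily deficit = ET - Pe - GW = 5 - 2 - 2 = 1 mm/day
NIR = 1 * 26 = 26 mm

26.0000 mm


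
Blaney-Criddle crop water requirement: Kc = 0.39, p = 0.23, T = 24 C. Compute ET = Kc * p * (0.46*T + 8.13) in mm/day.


ET = Kc * p * (0.46*T + 8.13)
ET = 0.39 * 0.23 * (0.46*24 + 8.13)
ET = 0.39 * 0.23 * 19.1700

1.7195 mm/day


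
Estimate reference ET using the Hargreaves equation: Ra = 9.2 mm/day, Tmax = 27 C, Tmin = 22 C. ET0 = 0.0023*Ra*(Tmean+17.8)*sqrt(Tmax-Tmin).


Tmean = (Tmax + Tmin)/2 = (27 + 22)/2 = 24.5
ET0 = 0.0023 * 9.2 * (24.5 + 17.8) * sqrt(27 - 22)
ET0 = 0.0023 * 9.2 * 42.3 * 2.236068

2.0014 mm/day


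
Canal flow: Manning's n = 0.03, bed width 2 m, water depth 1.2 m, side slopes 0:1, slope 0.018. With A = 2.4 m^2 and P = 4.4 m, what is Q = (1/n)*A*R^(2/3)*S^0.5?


R = A/P = 2.4/4.4 = 0.545455
Q = (1/0.03) * 2.4 * 0.545455^(2/3) * 0.018^0.5

7.1653 m^3/s


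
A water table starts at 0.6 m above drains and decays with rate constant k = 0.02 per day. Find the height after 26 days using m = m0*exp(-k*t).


m = m0 * exp(-k*t)
m = 0.6 * exp(-0.02 * 26)
m = 0.6 * exp(-0.5200)

0.3567 m


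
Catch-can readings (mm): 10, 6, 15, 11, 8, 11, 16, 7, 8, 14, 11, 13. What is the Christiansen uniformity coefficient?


mean = 10.833333 mm
MAD = 2.527778 mm
CU = (1 - 2.527778/10.833333)*100

76.6667 %


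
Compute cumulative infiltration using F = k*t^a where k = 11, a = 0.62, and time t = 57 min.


F = k * t^a = 11 * 57^0.62
F = 11 * 12.264290

134.9072 mm


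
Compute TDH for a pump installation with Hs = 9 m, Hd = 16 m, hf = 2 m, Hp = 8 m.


TDH = Hs + Hd + hf + Hp = 9 + 16 + 2 + 8 = 35

35 m


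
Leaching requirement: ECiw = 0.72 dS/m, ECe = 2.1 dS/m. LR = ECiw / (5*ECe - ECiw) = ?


LR = ECiw / (5*ECe - ECiw)
LR = 0.72 / (5*2.1 - 0.72)
LR = 0.72 / 9.7800

0.0736


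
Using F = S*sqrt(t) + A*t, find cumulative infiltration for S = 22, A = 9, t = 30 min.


F = S*sqrt(t) + A*t
F = 22*sqrt(30) + 9*30
F = 22*5.477226 + 270

390.4990 mm


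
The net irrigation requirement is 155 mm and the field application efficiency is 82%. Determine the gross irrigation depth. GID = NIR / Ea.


Ea = 82% = 0.82
GID = NIR / Ea = 155 / 0.82 = 189.0244 mm

189.0244 mm


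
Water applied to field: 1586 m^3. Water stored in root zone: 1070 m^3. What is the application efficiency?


Ea = V_root / V_field * 100 = 1070 / 1586 * 100 = 67.4653%

67.4653 %


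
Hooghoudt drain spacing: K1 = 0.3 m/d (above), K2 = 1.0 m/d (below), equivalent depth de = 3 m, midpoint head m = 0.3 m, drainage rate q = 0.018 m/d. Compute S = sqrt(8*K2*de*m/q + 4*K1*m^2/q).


S^2 = 8*K2*de*m/q + 4*K1*m^2/q
S^2 = 8*1.0*3*0.3/0.018 + 4*0.3*0.3^2/0.018
S = sqrt(406.0000)

20.1494 m


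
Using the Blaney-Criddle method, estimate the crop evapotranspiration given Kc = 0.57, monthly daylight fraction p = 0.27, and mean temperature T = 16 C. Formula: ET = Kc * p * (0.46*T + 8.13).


ET = Kc * p * (0.46*T + 8.13)
ET = 0.57 * 0.27 * (0.46*16 + 8.13)
ET = 0.57 * 0.27 * 15.4900

2.3839 mm/day


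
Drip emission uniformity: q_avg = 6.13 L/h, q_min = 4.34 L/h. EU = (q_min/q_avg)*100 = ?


EU = (q_min/q_avg)*100 = (4.34/6.13)*100 = 70.7993%

70.7993 %


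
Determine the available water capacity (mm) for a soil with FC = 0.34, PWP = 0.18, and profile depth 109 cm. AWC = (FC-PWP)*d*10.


AWC = (FC - PWP) * d * 10
AWC = (0.34 - 0.18) * 109 * 10
AWC = 0.1600 * 109 * 10

174.4000 mm


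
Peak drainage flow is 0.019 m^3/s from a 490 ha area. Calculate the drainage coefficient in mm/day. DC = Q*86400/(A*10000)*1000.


DC = Q * 86400 / (A * 10000) * 1000
DC = 0.019 * 86400 / (490 * 10000) * 1000
DC = 1641600.0000 / 4900000

0.3350 mm/day


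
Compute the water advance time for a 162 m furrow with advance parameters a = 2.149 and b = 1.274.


t = (L/a)^(1/b)
t = (162/2.149)^(1/1.274)
t = 75.383899^(1/1.274)

29.7530 min


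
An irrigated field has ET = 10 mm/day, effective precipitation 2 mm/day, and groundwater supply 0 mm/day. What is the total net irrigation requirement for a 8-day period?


Daily deficit = ET - Pe - GW = 10 - 2 - 0 = 8 mm/day
NIR = 8 * 8 = 64 mm

64.0000 mm


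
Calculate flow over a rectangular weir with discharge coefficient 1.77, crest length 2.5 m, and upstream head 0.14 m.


Q = C * L * H^(3/2) = 1.77 * 2.5 * 0.14^1.5 = 1.77 * 2.5 * 0.052383

0.2318 m^3/s


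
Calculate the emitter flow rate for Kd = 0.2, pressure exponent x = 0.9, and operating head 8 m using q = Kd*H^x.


q = Kd * H^x = 0.2 * 8^0.9 = 0.2 * 6.498019

1.2996 L/h


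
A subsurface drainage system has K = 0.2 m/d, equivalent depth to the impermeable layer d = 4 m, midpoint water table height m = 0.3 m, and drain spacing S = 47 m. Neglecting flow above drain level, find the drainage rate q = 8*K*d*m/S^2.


q = 8*K*d*m/S^2
q = 8*0.2*4*0.3/47^2
q = 1.9200 / 2209

8.6917e-04 m/d


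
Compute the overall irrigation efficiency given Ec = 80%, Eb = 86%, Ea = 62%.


Ec = 0.8, Eb = 0.86, Ea = 0.62
E = 0.8 * 0.86 * 0.62 * 100 = 42.6560%

42.6560 %


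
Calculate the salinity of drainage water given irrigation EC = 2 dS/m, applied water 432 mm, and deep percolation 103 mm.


EC_dw = EC_iw * D_iw / D_dw
EC_dw = 2 * 432 / 103
EC_dw = 864 / 103

8.3883 dS/m


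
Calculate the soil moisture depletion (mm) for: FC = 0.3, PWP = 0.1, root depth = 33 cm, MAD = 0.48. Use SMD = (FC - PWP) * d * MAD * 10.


SMD = (FC - PWP) * d * MAD * 10
SMD = (0.3 - 0.1) * 33 * 0.48 * 10
SMD = 0.2000 * 33 * 0.48 * 10

31.6800 mm


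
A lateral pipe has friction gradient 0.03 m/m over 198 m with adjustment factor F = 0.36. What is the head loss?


hf = J * L * F = 0.03 * 198 * 0.36 = 2.1384 m

2.1384 m


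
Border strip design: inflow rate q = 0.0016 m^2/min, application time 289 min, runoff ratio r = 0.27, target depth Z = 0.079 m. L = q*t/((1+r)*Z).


L = q*t/((1+r)*Z)
L = 0.0016*289/((1+0.27)*0.079)
L = 0.4624/0.10033

4.6088 m


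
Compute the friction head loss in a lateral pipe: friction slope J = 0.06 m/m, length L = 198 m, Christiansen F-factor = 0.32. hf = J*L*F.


hf = J * L * F = 0.06 * 198 * 0.32 = 3.8016 m

3.8016 m


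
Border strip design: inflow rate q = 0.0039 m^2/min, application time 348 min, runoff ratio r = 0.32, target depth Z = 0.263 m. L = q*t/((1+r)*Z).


L = q*t/((1+r)*Z)
L = 0.0039*348/((1+0.32)*0.263)
L = 1.3572/0.34716

3.9094 m


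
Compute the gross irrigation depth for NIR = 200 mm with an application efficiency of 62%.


Ea = 62% = 0.62
GID = NIR / Ea = 200 / 0.62 = 322.5806 mm

322.5806 mm


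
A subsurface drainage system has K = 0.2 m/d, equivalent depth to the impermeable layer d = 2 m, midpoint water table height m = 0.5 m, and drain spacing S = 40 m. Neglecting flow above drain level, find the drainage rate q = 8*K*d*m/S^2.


q = 8*K*d*m/S^2
q = 8*0.2*2*0.5/40^2
q = 1.6000 / 1600

0.0010 m/d


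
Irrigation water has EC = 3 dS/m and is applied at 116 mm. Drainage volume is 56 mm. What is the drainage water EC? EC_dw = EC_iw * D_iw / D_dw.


EC_dw = EC_iw * D_iw / D_dw
EC_dw = 3 * 116 / 56
EC_dw = 348 / 56

6.2143 dS/m


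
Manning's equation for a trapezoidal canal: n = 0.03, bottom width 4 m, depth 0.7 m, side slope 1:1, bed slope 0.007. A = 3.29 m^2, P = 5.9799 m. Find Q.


R = A/P = 3.29/5.9799 = 0.550176
Q = (1/0.03) * 3.29 * 0.550176^(2/3) * 0.007^0.5

6.1606 m^3/s


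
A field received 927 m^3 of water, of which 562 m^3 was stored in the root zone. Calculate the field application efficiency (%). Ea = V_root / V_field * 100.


Ea = V_root / V_field * 100 = 562 / 927 * 100 = 60.6257%

60.6257 %


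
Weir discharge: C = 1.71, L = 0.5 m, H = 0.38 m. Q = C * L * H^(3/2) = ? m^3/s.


Q = C * L * H^(3/2) = 1.71 * 0.5 * 0.38^1.5 = 1.71 * 0.5 * 0.234248

0.2003 m^3/s


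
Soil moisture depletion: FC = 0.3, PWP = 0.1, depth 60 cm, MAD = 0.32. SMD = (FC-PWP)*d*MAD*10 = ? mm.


SMD = (FC - PWP) * d * MAD * 10
SMD = (0.3 - 0.1) * 60 * 0.32 * 10
SMD = 0.2000 * 60 * 0.32 * 10

38.4000 mm


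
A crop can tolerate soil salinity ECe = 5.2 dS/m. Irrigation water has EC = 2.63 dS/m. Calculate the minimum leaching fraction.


LR = ECiw / (5*ECe - ECiw)
LR = 2.63 / (5*5.2 - 2.63)
LR = 2.63 / 23.3700

0.1125


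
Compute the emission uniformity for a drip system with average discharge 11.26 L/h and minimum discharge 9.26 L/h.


EU = (q_min/q_avg)*100 = (9.26/11.26)*100 = 82.2380%

82.2380 %


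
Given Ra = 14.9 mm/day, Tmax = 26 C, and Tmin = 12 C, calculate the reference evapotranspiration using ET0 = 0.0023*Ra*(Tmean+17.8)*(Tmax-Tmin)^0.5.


Tmean = (Tmax + Tmin)/2 = (26 + 12)/2 = 19.0
ET0 = 0.0023 * 14.9 * (19.0 + 17.8) * sqrt(26 - 12)
ET0 = 0.0023 * 14.9 * 36.8 * 3.741657

4.7187 mm/day


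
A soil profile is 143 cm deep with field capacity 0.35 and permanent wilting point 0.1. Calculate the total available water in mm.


AWC = (FC - PWP) * d * 10
AWC = (0.35 - 0.1) * 143 * 10
AWC = 0.2500 * 143 * 10

357.5000 mm


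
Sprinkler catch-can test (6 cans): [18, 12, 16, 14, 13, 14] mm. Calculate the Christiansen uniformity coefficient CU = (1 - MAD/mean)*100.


mean = 14.500000 mm
MAD = 1.666667 mm
CU = (1 - 1.666667/14.500000)*100

88.5057 %


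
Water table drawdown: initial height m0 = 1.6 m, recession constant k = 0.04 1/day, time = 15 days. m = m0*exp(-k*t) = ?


m = m0 * exp(-k*t)
m = 1.6 * exp(-0.04 * 15)
m = 1.6 * exp(-0.6000)

0.8781 m


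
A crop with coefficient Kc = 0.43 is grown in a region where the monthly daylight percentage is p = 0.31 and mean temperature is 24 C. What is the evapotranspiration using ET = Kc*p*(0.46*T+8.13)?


ET = Kc * p * (0.46*T + 8.13)
ET = 0.43 * 0.31 * (0.46*24 + 8.13)
ET = 0.43 * 0.31 * 19.1700

2.5554 mm/day


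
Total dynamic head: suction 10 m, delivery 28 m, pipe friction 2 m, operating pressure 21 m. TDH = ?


TDH = Hs + Hd + hf + Hp = 10 + 28 + 2 + 21 = 61

61 m


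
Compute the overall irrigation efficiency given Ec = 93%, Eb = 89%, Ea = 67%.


Ec = 0.93, Eb = 0.89, Ea = 0.67
E = 0.93 * 0.89 * 0.67 * 100 = 55.4559%

55.4559 %


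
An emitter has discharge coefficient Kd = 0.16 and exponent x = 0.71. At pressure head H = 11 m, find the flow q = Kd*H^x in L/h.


q = Kd * H^x = 0.16 * 11^0.71 = 0.16 * 5.487680

0.8780 L/h


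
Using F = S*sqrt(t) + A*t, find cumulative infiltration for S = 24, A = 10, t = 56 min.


F = S*sqrt(t) + A*t
F = 24*sqrt(56) + 10*56
F = 24*7.483315 + 560

739.5996 mm


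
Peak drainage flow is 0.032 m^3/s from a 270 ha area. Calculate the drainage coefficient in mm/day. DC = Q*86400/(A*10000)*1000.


DC = Q * 86400 / (A * 10000) * 1000
DC = 0.032 * 86400 / (270 * 10000) * 1000
DC = 2764800.0000 / 2700000

1.0240 mm/day


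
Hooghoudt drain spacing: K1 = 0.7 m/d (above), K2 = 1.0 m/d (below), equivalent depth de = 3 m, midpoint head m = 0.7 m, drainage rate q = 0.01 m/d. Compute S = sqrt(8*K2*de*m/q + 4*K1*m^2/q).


S^2 = 8*K2*de*m/q + 4*K1*m^2/q
S^2 = 8*1.0*3*0.7/0.01 + 4*0.7*0.7^2/0.01
S = sqrt(1817.2000)

42.6286 m


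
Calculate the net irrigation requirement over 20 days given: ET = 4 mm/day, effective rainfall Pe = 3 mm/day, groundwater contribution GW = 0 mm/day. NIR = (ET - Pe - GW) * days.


Daily deficit = ET - Pe - GW = 4 - 3 - 0 = 1 mm/day
NIR = 1 * 20 = 20 mm

20.0000 mm


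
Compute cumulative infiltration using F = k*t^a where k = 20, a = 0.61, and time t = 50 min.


F = k * t^a = 20 * 50^0.61
F = 20 * 10.873559

217.4712 mm


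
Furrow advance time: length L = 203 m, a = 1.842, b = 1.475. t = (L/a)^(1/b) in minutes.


t = (L/a)^(1/b)
t = (203/1.842)^(1/1.475)
t = 110.206298^(1/1.475)

24.2408 min


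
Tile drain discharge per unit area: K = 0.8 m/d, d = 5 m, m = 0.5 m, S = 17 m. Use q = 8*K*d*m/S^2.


q = 8*K*d*m/S^2
q = 8*0.8*5*0.5/17^2
q = 16.0000 / 289

0.0554 m/d


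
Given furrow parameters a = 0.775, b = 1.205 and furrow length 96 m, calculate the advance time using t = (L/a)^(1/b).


t = (L/a)^(1/b)
t = (96/0.775)^(1/1.205)
t = 123.870968^(1/1.205)

54.5637 min


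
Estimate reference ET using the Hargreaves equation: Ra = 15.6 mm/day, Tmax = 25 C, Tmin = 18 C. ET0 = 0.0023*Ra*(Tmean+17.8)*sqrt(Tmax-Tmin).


Tmean = (Tmax + Tmin)/2 = (25 + 18)/2 = 21.5
ET0 = 0.0023 * 15.6 * (21.5 + 17.8) * sqrt(25 - 18)
ET0 = 0.0023 * 15.6 * 39.3 * 2.645751

3.7307 mm/day


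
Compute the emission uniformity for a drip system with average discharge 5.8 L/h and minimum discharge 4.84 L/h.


EU = (q_min/q_avg)*100 = (4.84/5.8)*100 = 83.4483%

83.4483 %


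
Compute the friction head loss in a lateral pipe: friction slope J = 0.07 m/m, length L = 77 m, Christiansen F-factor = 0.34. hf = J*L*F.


hf = J * L * F = 0.07 * 77 * 0.34 = 1.8326 m

1.8326 m


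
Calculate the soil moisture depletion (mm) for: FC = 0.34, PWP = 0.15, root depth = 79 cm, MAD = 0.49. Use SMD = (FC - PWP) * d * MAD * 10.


SMD = (FC - PWP) * d * MAD * 10
SMD = (0.34 - 0.15) * 79 * 0.49 * 10
SMD = 0.1900 * 79 * 0.49 * 10

73.5490 mm


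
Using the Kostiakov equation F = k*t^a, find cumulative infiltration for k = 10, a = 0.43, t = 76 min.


F = k * t^a = 10 * 76^0.43
F = 10 * 6.437983

64.3798 mm


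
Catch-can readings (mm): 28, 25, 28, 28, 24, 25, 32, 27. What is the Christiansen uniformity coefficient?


mean = 27.125000 mm
MAD = 1.875000 mm
CU = (1 - 1.875000/27.125000)*100

93.0876 %


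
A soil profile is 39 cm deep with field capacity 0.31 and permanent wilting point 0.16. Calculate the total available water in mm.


AWC = (FC - PWP) * d * 10
AWC = (0.31 - 0.16) * 39 * 10
AWC = 0.1500 * 39 * 10

58.5000 mm


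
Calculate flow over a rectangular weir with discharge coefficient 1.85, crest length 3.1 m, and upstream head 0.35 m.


Q = C * L * H^(3/2) = 1.85 * 3.1 * 0.35^1.5 = 1.85 * 3.1 * 0.207063

1.1875 m^3/s


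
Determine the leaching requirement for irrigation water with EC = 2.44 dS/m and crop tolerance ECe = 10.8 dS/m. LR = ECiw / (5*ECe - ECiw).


LR = ECiw / (5*ECe - ECiw)
LR = 2.44 / (5*10.8 - 2.44)
LR = 2.44 / 51.5600

0.0473


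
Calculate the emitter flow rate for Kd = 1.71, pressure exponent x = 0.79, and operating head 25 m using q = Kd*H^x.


q = Kd * H^x = 1.71 * 25^0.79 = 1.71 * 12.716647

21.7455 L/h


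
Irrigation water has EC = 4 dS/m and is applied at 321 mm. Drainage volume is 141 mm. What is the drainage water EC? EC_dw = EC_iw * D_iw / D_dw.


EC_dw = EC_iw * D_iw / D_dw
EC_dw = 4 * 321 / 141
EC_dw = 1284 / 141

9.1064 dS/m


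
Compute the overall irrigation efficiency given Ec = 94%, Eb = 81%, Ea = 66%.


Ec = 0.94, Eb = 0.81, Ea = 0.66
E = 0.94 * 0.81 * 0.66 * 100 = 50.2524%

50.2524 %


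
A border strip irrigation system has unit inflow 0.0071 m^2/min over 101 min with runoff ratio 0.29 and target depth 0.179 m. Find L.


L = q*t/((1+r)*Z)
L = 0.0071*101/((1+0.29)*0.179)
L = 0.7171/0.23091

3.1055 m


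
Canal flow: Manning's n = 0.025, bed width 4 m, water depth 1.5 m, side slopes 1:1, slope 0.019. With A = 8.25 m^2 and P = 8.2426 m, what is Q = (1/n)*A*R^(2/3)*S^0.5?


R = A/P = 8.25/8.2426 = 1.000898
Q = (1/0.025) * 8.25 * 1.000898^(2/3) * 0.019^0.5

45.5146 m^3/s


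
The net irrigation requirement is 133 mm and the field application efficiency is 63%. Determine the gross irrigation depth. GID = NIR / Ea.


Ea = 63% = 0.63
GID = NIR / Ea = 133 / 0.63 = 211.1111 mm

211.1111 mm


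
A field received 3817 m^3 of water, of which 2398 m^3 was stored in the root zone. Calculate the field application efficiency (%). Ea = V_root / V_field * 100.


Ea = V_root / V_field * 100 = 2398 / 3817 * 100 = 62.8242%

62.8242 %


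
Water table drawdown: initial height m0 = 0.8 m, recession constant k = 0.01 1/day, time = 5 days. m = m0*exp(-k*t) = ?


m = m0 * exp(-k*t)
m = 0.8 * exp(-0.01 * 5)
m = 0.8 * exp(-0.0500)

0.7610 m


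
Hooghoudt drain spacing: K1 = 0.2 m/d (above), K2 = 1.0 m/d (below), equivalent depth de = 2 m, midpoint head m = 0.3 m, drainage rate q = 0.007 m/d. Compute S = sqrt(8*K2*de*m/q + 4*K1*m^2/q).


S^2 = 8*K2*de*m/q + 4*K1*m^2/q
S^2 = 8*1.0*2*0.3/0.007 + 4*0.2*0.3^2/0.007
S = sqrt(696.0000)

26.3818 m


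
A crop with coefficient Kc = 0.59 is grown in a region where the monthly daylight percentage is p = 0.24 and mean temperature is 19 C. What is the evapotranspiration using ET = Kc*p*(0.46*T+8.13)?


ET = Kc * p * (0.46*T + 8.13)
ET = 0.59 * 0.24 * (0.46*19 + 8.13)
ET = 0.59 * 0.24 * 16.8700

2.3888 mm/day


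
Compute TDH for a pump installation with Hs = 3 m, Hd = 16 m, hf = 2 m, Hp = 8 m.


TDH = Hs + Hd + hf + Hp = 3 + 16 + 2 + 8 = 29

29 m


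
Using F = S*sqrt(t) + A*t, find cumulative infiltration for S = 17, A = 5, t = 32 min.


F = S*sqrt(t) + A*t
F = 17*sqrt(32) + 5*32
F = 17*5.656854 + 160

256.1665 mm


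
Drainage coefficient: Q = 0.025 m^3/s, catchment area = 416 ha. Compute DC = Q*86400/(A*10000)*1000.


DC = Q * 86400 / (A * 10000) * 1000
DC = 0.025 * 86400 / (416 * 10000) * 1000
DC = 2160000.0000 / 4160000

0.5192 mm/day


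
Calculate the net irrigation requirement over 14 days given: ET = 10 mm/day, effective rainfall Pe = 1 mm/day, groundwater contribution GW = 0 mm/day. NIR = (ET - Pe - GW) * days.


Daily deficit = ET - Pe - GW = 10 - 1 - 0 = 9 mm/day
NIR = 9 * 14 = 126 mm

126.0000 mm


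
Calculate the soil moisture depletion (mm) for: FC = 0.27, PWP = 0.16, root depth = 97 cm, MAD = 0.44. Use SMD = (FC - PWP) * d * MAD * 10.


SMD = (FC - PWP) * d * MAD * 10
SMD = (0.27 - 0.16) * 97 * 0.44 * 10
SMD = 0.1100 * 97 * 0.44 * 10

46.9480 mm


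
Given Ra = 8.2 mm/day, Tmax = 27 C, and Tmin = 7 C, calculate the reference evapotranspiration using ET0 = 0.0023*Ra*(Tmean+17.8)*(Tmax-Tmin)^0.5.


Tmean = (Tmax + Tmin)/2 = (27 + 7)/2 = 17.0
ET0 = 0.0023 * 8.2 * (17.0 + 17.8) * sqrt(27 - 7)
ET0 = 0.0023 * 8.2 * 34.8 * 4.472136

2.9352 mm/day


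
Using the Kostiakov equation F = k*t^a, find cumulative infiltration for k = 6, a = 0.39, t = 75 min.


F = k * t^a = 6 * 75^0.39
F = 6 * 5.386094

32.3166 mm


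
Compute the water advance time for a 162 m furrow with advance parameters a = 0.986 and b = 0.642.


t = (L/a)^(1/b)
t = (162/0.986)^(1/0.642)
t = 164.300203^(1/0.642)

2825.8538 min


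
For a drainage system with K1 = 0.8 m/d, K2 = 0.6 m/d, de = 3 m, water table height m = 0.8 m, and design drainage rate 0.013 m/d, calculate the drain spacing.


S^2 = 8*K2*de*m/q + 4*K1*m^2/q
S^2 = 8*0.6*3*0.8/0.013 + 4*0.8*0.8^2/0.013
S = sqrt(1043.6923)

32.3062 m


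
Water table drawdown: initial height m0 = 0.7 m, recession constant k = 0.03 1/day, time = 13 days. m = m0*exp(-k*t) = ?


m = m0 * exp(-k*t)
m = 0.7 * exp(-0.03 * 13)
m = 0.7 * exp(-0.3900)

0.4739 m


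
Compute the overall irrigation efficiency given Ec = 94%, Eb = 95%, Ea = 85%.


Ec = 0.94, Eb = 0.95, Ea = 0.85
E = 0.94 * 0.95 * 0.85 * 100 = 75.9050%

75.9050 %


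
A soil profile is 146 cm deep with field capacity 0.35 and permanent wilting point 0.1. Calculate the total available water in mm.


AWC = (FC - PWP) * d * 10
AWC = (0.35 - 0.1) * 146 * 10
AWC = 0.2500 * 146 * 10

365.0000 mm


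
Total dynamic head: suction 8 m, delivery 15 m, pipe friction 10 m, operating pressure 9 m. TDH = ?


TDH = Hs + Hd + hf + Hp = 8 + 15 + 10 + 9 = 42

42 m


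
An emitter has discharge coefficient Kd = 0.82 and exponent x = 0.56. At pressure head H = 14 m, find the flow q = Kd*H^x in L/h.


q = Kd * H^x = 0.82 * 14^0.56 = 0.82 * 4.383608

3.5946 L/h


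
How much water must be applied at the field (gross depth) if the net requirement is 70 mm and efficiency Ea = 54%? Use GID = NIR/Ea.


Ea = 54% = 0.54
GID = NIR / Ea = 70 / 0.54 = 129.6296 mm

129.6296 mm


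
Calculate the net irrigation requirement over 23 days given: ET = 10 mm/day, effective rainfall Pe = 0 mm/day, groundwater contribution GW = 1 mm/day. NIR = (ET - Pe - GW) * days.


Daily deficit = ET - Pe - GW = 10 - 0 - 1 = 9 mm/day
NIR = 9 * 23 = 207 mm

207.0000 mm


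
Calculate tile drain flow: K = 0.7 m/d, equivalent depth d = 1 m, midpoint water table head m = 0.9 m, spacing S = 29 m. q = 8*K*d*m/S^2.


q = 8*K*d*m/S^2
q = 8*0.7*1*0.9/29^2
q = 5.0400 / 841

0.0060 m/d


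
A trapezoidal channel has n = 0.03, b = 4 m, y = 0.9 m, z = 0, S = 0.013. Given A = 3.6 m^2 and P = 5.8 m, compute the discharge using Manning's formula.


R = A/P = 3.6/5.8 = 0.620690
Q = (1/0.03) * 3.6 * 0.620690^(2/3) * 0.013^0.5

9.9556 m^3/s


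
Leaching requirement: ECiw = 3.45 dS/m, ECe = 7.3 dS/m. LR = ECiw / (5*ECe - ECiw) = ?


LR = ECiw / (5*ECe - ECiw)
LR = 3.45 / (5*7.3 - 3.45)
LR = 3.45 / 33.0500

0.1044


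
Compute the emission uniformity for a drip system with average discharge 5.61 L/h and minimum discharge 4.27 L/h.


EU = (q_min/q_avg)*100 = (4.27/5.61)*100 = 76.1141%

76.1141 %


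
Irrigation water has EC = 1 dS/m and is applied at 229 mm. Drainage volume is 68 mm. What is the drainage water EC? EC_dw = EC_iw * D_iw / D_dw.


EC_dw = EC_iw * D_iw / D_dw
EC_dw = 1 * 229 / 68
EC_dw = 229 / 68

3.3676 dS/m


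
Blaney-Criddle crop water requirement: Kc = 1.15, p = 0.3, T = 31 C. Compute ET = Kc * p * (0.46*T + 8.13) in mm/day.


ET = Kc * p * (0.46*T + 8.13)
ET = 1.15 * 0.3 * (0.46*31 + 8.13)
ET = 1.15 * 0.3 * 22.3900

7.7245 mm/day


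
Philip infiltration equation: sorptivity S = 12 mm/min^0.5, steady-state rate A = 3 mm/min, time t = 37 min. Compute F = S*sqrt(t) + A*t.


F = S*sqrt(t) + A*t
F = 12*sqrt(37) + 3*37
F = 12*6.082763 + 111

183.9932 mm


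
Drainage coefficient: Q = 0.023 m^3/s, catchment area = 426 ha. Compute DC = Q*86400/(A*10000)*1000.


DC = Q * 86400 / (A * 10000) * 1000
DC = 0.023 * 86400 / (426 * 10000) * 1000
DC = 1987200.0000 / 4260000

0.4665 mm/day


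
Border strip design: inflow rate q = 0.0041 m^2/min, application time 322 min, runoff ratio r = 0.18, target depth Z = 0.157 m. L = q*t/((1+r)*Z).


L = q*t/((1+r)*Z)
L = 0.0041*322/((1+0.18)*0.157)
L = 1.3202/0.18526

7.1262 m


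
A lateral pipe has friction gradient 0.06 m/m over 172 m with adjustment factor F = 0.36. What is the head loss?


hf = J * L * F = 0.06 * 172 * 0.36 = 3.7152 m

3.7152 m


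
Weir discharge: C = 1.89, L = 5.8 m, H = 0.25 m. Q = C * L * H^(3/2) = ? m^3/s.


Q = C * L * H^(3/2) = 1.89 * 5.8 * 0.25^1.5 = 1.89 * 5.8 * 0.125000

1.3702 m^3/s


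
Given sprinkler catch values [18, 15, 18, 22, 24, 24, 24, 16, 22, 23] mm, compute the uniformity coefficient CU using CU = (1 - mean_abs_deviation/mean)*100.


mean = 20.600000 mm
MAD = 3.080000 mm
CU = (1 - 3.080000/20.600000)*100

85.0485 %


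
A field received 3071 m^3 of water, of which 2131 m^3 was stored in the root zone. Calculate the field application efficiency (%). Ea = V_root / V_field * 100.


Ea = V_root / V_field * 100 = 2131 / 3071 * 100 = 69.3911%

69.3911 %


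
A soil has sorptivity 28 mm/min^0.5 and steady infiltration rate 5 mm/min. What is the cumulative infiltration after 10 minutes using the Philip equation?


F = S*sqrt(t) + A*t
F = 28*sqrt(10) + 5*10
F = 28*3.162278 + 50

138.5438 mm


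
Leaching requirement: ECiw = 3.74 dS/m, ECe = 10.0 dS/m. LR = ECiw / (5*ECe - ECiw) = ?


LR = ECiw / (5*ECe - ECiw)
LR = 3.74 / (5*10.0 - 3.74)
LR = 3.74 / 46.2600

0.0808


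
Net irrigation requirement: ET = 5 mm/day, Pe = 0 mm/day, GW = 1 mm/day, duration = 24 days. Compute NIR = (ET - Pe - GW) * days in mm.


Daily deficit = ET - Pe - GW = 5 - 0 - 1 = 4 mm/day
NIR = 4 * 24 = 96 mm

96.0000 mm


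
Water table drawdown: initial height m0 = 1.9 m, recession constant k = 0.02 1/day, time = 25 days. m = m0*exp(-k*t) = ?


m = m0 * exp(-k*t)
m = 1.9 * exp(-0.02 * 25)
m = 1.9 * exp(-0.5000)

1.1524 m


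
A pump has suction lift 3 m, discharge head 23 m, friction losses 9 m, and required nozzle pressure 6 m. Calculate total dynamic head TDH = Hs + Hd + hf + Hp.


TDH = Hs + Hd + hf + Hp = 3 + 23 + 9 + 6 = 41

41 m


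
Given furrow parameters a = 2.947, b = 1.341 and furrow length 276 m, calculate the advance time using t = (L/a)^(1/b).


t = (L/a)^(1/b)
t = (276/2.947)^(1/1.341)
t = 93.654564^(1/1.341)

29.5252 min


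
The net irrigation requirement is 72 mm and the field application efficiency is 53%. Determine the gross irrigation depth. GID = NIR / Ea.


Ea = 53% = 0.53
GID = NIR / Ea = 72 / 0.53 = 135.8491 mm

135.8491 mm


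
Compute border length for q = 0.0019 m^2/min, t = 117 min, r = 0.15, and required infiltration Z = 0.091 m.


L = q*t/((1+r)*Z)
L = 0.0019*117/((1+0.15)*0.091)
L = 0.2223/0.10465

2.1242 m


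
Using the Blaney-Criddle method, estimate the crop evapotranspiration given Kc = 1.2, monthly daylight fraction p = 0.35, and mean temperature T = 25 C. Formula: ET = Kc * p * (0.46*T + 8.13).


ET = Kc * p * (0.46*T + 8.13)
ET = 1.2 * 0.35 * (0.46*25 + 8.13)
ET = 1.2 * 0.35 * 19.6300

8.2446 mm/day


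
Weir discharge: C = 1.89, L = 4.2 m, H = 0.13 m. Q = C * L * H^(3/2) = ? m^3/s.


Q = C * L * H^(3/2) = 1.89 * 4.2 * 0.13^1.5 = 1.89 * 4.2 * 0.046872

0.3721 m^3/s


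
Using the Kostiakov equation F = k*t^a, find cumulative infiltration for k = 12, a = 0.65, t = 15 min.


F = k * t^a = 12 * 15^0.65
F = 12 * 5.813790

69.7655 mm


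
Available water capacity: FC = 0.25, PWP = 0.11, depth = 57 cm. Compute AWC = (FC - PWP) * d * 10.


AWC = (FC - PWP) * d * 10
AWC = (0.25 - 0.11) * 57 * 10
AWC = 0.1400 * 57 * 10

79.8000 mm


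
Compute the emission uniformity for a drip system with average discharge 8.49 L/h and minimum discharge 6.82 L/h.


EU = (q_min/q_avg)*100 = (6.82/8.49)*100 = 80.3298%

80.3298 %


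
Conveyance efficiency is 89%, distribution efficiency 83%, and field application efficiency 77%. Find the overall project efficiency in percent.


Ec = 0.89, Eb = 0.83, Ea = 0.77
E = 0.89 * 0.83 * 0.77 * 100 = 56.8799%

56.8799 %


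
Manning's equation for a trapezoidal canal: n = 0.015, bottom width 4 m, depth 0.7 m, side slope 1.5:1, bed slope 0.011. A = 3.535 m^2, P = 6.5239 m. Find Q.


R = A/P = 3.535/6.5239 = 0.541854
Q = (1/0.015) * 3.535 * 0.541854^(2/3) * 0.011^0.5

16.4279 m^3/s


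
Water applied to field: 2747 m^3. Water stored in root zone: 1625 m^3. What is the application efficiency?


Ea = V_root / V_field * 100 = 1625 / 2747 * 100 = 59.1554%

59.1554 %


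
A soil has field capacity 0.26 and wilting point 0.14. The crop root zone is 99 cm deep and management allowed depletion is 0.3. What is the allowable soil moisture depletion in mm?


SMD = (FC - PWP) * d * MAD * 10
SMD = (0.26 - 0.14) * 99 * 0.3 * 10
SMD = 0.1200 * 99 * 0.3 * 10

35.6400 mm


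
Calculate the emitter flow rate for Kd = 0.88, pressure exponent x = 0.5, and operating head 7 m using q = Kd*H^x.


q = Kd * H^x = 0.88 * 7^0.5 = 0.88 * 2.645751

2.3283 L/h


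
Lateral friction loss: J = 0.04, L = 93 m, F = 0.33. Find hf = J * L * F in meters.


hf = J * L * F = 0.04 * 93 * 0.33 = 1.2276 m

1.2276 m


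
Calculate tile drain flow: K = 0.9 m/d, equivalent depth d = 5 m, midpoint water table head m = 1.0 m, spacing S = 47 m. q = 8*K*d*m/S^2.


q = 8*K*d*m/S^2
q = 8*0.9*5*1.0/47^2
q = 36.0000 / 2209

0.0163 m/d


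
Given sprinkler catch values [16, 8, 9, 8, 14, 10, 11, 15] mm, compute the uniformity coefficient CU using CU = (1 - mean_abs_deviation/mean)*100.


mean = 11.375000 mm
MAD = 2.718750 mm
CU = (1 - 2.718750/11.375000)*100

76.0989 %


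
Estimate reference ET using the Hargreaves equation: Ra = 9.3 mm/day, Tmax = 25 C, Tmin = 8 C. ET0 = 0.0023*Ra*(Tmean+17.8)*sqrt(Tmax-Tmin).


Tmean = (Tmax + Tmin)/2 = (25 + 8)/2 = 16.5
ET0 = 0.0023 * 9.3 * (16.5 + 17.8) * sqrt(25 - 8)
ET0 = 0.0023 * 9.3 * 34.3 * 4.123106

3.0250 mm/day


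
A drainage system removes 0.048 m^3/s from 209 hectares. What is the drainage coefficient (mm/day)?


DC = Q * 86400 / (A * 10000) * 1000
DC = 0.048 * 86400 / (209 * 10000) * 1000
DC = 4147200.0000 / 2090000

1.9843 mm/day


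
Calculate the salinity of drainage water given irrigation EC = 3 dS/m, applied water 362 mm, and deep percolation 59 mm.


EC_dw = EC_iw * D_iw / D_dw
EC_dw = 3 * 362 / 59
EC_dw = 1086 / 59

18.4068 dS/m


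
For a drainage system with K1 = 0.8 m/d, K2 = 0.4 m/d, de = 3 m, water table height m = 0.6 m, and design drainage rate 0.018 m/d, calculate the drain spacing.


S^2 = 8*K2*de*m/q + 4*K1*m^2/q
S^2 = 8*0.4*3*0.6/0.018 + 4*0.8*0.6^2/0.018
S = sqrt(384.0000)

19.5959 m


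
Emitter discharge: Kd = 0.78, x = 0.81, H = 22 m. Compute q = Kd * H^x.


q = Kd * H^x = 0.78 * 22^0.81 = 0.78 * 12.228195

9.5380 L/h


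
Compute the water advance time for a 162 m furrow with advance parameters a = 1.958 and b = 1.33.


t = (L/a)^(1/b)
t = (162/1.958)^(1/1.33)
t = 82.737487^(1/1.33)

27.6619 min


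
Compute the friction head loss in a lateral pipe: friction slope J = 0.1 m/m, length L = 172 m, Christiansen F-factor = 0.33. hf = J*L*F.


hf = J * L * F = 0.1 * 172 * 0.33 = 5.6760 m

5.6760 m


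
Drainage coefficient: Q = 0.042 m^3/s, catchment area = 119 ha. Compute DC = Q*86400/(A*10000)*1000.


DC = Q * 86400 / (A * 10000) * 1000
DC = 0.042 * 86400 / (119 * 10000) * 1000
DC = 3628800.0000 / 1190000

3.0494 mm/day


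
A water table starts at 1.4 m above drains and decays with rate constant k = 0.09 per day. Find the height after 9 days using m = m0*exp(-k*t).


m = m0 * exp(-k*t)
m = 1.4 * exp(-0.09 * 9)
m = 1.4 * exp(-0.8100)

0.6228 m


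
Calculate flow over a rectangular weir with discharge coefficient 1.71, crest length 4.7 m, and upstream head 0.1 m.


Q = C * L * H^(3/2) = 1.71 * 4.7 * 0.1^1.5 = 1.71 * 4.7 * 0.031623

0.2542 m^3/s


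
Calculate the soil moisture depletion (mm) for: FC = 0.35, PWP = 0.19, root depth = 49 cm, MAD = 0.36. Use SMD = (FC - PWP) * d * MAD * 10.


SMD = (FC - PWP) * d * MAD * 10
SMD = (0.35 - 0.19) * 49 * 0.36 * 10
SMD = 0.1600 * 49 * 0.36 * 10

28.2240 mm


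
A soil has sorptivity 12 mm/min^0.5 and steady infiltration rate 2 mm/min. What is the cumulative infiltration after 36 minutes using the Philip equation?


F = S*sqrt(t) + A*t
F = 12*sqrt(36) + 2*36
F = 12*6.000000 + 72

144.0000 mm


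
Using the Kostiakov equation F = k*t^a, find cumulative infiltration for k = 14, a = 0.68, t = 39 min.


F = k * t^a = 14 * 39^0.68
F = 14 * 12.076023

169.0643 mm


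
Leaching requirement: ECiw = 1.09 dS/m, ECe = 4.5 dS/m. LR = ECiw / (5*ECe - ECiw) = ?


LR = ECiw / (5*ECe - ECiw)
LR = 1.09 / (5*4.5 - 1.09)
LR = 1.09 / 21.4100

0.0509


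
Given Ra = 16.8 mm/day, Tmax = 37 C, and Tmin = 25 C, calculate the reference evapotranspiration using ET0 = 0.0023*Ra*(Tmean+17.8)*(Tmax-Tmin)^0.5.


Tmean = (Tmax + Tmin)/2 = (37 + 25)/2 = 31.0
ET0 = 0.0023 * 16.8 * (31.0 + 17.8) * sqrt(37 - 25)
ET0 = 0.0023 * 16.8 * 48.8 * 3.464102

6.5320 mm/day


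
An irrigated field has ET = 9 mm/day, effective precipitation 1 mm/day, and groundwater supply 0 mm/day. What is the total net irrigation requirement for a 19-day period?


Daily deficit = ET - Pe - GW = 9 - 1 - 0 = 8 mm/day
NIR = 8 * 19 = 152 mm

152.0000 mm


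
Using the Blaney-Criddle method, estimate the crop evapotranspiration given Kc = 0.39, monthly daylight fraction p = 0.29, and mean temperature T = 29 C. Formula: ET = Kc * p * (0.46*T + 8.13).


ET = Kc * p * (0.46*T + 8.13)
ET = 0.39 * 0.29 * (0.46*29 + 8.13)
ET = 0.39 * 0.29 * 21.4700

2.4283 mm/day


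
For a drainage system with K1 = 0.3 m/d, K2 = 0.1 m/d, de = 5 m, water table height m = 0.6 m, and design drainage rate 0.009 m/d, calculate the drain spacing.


S^2 = 8*K2*de*m/q + 4*K1*m^2/q
S^2 = 8*0.1*5*0.6/0.009 + 4*0.3*0.6^2/0.009
S = sqrt(314.6667)

17.7388 m


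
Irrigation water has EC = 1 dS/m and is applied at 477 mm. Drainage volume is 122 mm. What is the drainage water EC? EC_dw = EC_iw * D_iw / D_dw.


EC_dw = EC_iw * D_iw / D_dw
EC_dw = 1 * 477 / 122
EC_dw = 477 / 122

3.9098 dS/m


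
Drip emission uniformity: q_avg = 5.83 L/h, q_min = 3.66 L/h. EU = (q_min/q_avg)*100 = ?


EU = (q_min/q_avg)*100 = (3.66/5.83)*100 = 62.7787%

62.7787 %


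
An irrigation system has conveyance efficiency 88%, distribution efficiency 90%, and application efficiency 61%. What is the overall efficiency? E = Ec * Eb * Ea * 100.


Ec = 0.88, Eb = 0.9, Ea = 0.61
E = 0.88 * 0.9 * 0.61 * 100 = 48.3120%

48.3120 %


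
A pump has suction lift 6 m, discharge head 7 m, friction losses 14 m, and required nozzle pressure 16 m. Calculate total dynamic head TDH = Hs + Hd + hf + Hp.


TDH = Hs + Hd + hf + Hp = 6 + 7 + 14 + 16 = 43

43 m


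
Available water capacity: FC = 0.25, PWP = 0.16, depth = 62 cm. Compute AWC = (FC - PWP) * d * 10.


AWC = (FC - PWP) * d * 10
AWC = (0.25 - 0.16) * 62 * 10
AWC = 0.0900 * 62 * 10

55.8000 mm


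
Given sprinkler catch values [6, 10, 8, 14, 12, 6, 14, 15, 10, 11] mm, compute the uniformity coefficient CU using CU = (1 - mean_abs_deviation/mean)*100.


mean = 10.600000 mm
MAD = 2.600000 mm
CU = (1 - 2.600000/10.600000)*100

75.4717 %


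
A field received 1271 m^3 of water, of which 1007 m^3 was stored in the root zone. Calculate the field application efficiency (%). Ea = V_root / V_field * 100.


Ea = V_root / V_field * 100 = 1007 / 1271 * 100 = 79.2290%

79.2290 %


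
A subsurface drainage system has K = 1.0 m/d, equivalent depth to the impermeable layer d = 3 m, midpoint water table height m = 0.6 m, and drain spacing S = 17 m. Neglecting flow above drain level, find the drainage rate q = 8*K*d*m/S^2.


q = 8*K*d*m/S^2
q = 8*1.0*3*0.6/17^2
q = 14.4000 / 289

0.0498 m/d


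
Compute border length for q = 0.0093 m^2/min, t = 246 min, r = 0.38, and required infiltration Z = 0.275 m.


L = q*t/((1+r)*Z)
L = 0.0093*246/((1+0.38)*0.275)
L = 2.2878/0.3795

6.0285 m


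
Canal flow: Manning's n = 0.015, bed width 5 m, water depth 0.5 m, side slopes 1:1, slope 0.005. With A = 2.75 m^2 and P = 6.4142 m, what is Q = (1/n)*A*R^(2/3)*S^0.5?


R = A/P = 2.75/6.4142 = 0.428736
Q = (1/0.015) * 2.75 * 0.428736^(2/3) * 0.005^0.5

7.3709 m^3/s


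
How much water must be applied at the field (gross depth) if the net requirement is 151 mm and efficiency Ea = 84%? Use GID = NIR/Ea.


Ea = 84% = 0.84
GID = NIR / Ea = 151 / 0.84 = 179.7619 mm

179.7619 mm


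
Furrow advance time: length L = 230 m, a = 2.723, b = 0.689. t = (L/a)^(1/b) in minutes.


t = (L/a)^(1/b)
t = (230/2.723)^(1/0.689)
t = 84.465663^(1/0.689)

625.6664 min


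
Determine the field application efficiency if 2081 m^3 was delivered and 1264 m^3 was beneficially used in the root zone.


Ea = V_root / V_field * 100 = 1264 / 2081 * 100 = 60.7400%

60.7400 %


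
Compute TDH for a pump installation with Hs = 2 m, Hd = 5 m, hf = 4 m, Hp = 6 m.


TDH = Hs + Hd + hf + Hp = 2 + 5 + 4 + 6 = 17

17 m


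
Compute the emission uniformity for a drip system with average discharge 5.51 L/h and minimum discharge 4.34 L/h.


EU = (q_min/q_avg)*100 = (4.34/5.51)*100 = 78.7659%

78.7659 %


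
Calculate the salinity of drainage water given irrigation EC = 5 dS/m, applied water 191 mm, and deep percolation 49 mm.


EC_dw = EC_iw * D_iw / D_dw
EC_dw = 5 * 191 / 49
EC_dw = 955 / 49

19.4898 dS/m


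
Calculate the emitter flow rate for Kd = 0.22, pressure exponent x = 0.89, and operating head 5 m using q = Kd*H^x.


q = Kd * H^x = 0.22 * 5^0.89 = 0.22 * 4.188739

0.9215 L/h


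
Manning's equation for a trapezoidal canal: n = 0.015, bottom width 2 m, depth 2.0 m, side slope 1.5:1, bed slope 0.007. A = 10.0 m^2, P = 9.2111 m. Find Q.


R = A/P = 10.0/9.2111 = 1.085647
Q = (1/0.015) * 10.0 * 1.085647^(2/3) * 0.007^0.5

58.9183 m^3/s


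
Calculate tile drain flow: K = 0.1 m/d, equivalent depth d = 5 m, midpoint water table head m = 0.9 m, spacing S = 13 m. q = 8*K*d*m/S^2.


q = 8*K*d*m/S^2
q = 8*0.1*5*0.9/13^2
q = 3.6000 / 169

0.0213 m/d
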